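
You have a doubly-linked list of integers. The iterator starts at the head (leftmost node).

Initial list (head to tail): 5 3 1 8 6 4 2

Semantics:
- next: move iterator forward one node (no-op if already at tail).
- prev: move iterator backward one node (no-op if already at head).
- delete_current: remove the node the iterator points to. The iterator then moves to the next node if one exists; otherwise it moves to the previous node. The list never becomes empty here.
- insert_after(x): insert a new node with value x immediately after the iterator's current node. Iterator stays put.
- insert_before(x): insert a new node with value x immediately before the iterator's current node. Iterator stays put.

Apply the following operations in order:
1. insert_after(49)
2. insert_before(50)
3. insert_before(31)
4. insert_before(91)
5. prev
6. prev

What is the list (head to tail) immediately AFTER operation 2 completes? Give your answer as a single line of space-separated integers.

Answer: 50 5 49 3 1 8 6 4 2

Derivation:
After 1 (insert_after(49)): list=[5, 49, 3, 1, 8, 6, 4, 2] cursor@5
After 2 (insert_before(50)): list=[50, 5, 49, 3, 1, 8, 6, 4, 2] cursor@5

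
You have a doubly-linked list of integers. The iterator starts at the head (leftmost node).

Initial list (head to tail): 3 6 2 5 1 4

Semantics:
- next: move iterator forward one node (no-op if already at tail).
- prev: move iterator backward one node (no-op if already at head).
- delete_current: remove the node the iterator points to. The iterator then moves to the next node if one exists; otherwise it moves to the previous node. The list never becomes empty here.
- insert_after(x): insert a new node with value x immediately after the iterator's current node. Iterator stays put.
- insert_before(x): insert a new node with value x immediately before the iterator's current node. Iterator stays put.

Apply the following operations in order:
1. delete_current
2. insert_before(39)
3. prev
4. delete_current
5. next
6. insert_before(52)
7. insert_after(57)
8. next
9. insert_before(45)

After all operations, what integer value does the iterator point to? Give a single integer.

Answer: 57

Derivation:
After 1 (delete_current): list=[6, 2, 5, 1, 4] cursor@6
After 2 (insert_before(39)): list=[39, 6, 2, 5, 1, 4] cursor@6
After 3 (prev): list=[39, 6, 2, 5, 1, 4] cursor@39
After 4 (delete_current): list=[6, 2, 5, 1, 4] cursor@6
After 5 (next): list=[6, 2, 5, 1, 4] cursor@2
After 6 (insert_before(52)): list=[6, 52, 2, 5, 1, 4] cursor@2
After 7 (insert_after(57)): list=[6, 52, 2, 57, 5, 1, 4] cursor@2
After 8 (next): list=[6, 52, 2, 57, 5, 1, 4] cursor@57
After 9 (insert_before(45)): list=[6, 52, 2, 45, 57, 5, 1, 4] cursor@57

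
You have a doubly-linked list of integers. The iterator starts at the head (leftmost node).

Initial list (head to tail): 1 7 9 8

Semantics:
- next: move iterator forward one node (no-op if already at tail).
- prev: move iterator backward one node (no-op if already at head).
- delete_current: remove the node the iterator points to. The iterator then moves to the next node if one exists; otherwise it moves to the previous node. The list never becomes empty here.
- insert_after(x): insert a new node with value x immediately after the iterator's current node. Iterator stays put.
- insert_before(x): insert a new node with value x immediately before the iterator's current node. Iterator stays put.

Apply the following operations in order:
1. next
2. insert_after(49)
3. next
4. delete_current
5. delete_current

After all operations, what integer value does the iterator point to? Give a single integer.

Answer: 8

Derivation:
After 1 (next): list=[1, 7, 9, 8] cursor@7
After 2 (insert_after(49)): list=[1, 7, 49, 9, 8] cursor@7
After 3 (next): list=[1, 7, 49, 9, 8] cursor@49
After 4 (delete_current): list=[1, 7, 9, 8] cursor@9
After 5 (delete_current): list=[1, 7, 8] cursor@8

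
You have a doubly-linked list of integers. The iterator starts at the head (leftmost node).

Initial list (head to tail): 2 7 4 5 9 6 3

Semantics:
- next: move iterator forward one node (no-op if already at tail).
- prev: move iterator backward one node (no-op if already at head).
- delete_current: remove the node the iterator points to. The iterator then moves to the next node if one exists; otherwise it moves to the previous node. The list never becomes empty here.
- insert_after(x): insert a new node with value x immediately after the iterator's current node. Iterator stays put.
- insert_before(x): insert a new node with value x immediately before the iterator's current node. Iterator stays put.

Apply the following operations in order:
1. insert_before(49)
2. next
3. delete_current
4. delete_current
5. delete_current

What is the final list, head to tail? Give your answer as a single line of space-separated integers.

Answer: 49 2 9 6 3

Derivation:
After 1 (insert_before(49)): list=[49, 2, 7, 4, 5, 9, 6, 3] cursor@2
After 2 (next): list=[49, 2, 7, 4, 5, 9, 6, 3] cursor@7
After 3 (delete_current): list=[49, 2, 4, 5, 9, 6, 3] cursor@4
After 4 (delete_current): list=[49, 2, 5, 9, 6, 3] cursor@5
After 5 (delete_current): list=[49, 2, 9, 6, 3] cursor@9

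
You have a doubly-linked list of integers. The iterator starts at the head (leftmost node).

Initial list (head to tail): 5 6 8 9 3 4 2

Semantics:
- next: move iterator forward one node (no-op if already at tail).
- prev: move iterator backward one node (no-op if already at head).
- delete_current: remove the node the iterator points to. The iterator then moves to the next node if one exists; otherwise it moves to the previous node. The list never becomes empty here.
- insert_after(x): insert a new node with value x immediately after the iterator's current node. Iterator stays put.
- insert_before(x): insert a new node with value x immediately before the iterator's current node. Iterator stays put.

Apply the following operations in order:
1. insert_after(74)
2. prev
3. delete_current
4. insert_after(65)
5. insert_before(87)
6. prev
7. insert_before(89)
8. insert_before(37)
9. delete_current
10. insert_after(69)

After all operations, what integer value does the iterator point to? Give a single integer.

After 1 (insert_after(74)): list=[5, 74, 6, 8, 9, 3, 4, 2] cursor@5
After 2 (prev): list=[5, 74, 6, 8, 9, 3, 4, 2] cursor@5
After 3 (delete_current): list=[74, 6, 8, 9, 3, 4, 2] cursor@74
After 4 (insert_after(65)): list=[74, 65, 6, 8, 9, 3, 4, 2] cursor@74
After 5 (insert_before(87)): list=[87, 74, 65, 6, 8, 9, 3, 4, 2] cursor@74
After 6 (prev): list=[87, 74, 65, 6, 8, 9, 3, 4, 2] cursor@87
After 7 (insert_before(89)): list=[89, 87, 74, 65, 6, 8, 9, 3, 4, 2] cursor@87
After 8 (insert_before(37)): list=[89, 37, 87, 74, 65, 6, 8, 9, 3, 4, 2] cursor@87
After 9 (delete_current): list=[89, 37, 74, 65, 6, 8, 9, 3, 4, 2] cursor@74
After 10 (insert_after(69)): list=[89, 37, 74, 69, 65, 6, 8, 9, 3, 4, 2] cursor@74

Answer: 74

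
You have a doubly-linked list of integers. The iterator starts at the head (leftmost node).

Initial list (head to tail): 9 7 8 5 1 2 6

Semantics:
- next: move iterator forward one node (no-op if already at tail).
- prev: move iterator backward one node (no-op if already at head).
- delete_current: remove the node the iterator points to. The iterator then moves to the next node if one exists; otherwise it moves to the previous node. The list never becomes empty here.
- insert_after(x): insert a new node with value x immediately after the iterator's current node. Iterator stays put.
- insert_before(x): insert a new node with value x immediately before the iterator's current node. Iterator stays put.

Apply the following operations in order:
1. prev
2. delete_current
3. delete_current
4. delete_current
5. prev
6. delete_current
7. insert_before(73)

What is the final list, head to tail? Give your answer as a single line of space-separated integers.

After 1 (prev): list=[9, 7, 8, 5, 1, 2, 6] cursor@9
After 2 (delete_current): list=[7, 8, 5, 1, 2, 6] cursor@7
After 3 (delete_current): list=[8, 5, 1, 2, 6] cursor@8
After 4 (delete_current): list=[5, 1, 2, 6] cursor@5
After 5 (prev): list=[5, 1, 2, 6] cursor@5
After 6 (delete_current): list=[1, 2, 6] cursor@1
After 7 (insert_before(73)): list=[73, 1, 2, 6] cursor@1

Answer: 73 1 2 6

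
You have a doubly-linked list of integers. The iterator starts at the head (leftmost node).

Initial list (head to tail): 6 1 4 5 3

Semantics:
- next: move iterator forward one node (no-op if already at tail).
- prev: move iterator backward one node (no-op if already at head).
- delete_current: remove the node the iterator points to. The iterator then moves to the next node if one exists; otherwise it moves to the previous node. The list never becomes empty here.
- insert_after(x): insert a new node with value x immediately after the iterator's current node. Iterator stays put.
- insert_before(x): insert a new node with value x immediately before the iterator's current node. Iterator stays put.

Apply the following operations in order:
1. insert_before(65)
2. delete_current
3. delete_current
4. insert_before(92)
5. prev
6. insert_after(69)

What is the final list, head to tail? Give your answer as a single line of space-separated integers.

Answer: 65 92 69 4 5 3

Derivation:
After 1 (insert_before(65)): list=[65, 6, 1, 4, 5, 3] cursor@6
After 2 (delete_current): list=[65, 1, 4, 5, 3] cursor@1
After 3 (delete_current): list=[65, 4, 5, 3] cursor@4
After 4 (insert_before(92)): list=[65, 92, 4, 5, 3] cursor@4
After 5 (prev): list=[65, 92, 4, 5, 3] cursor@92
After 6 (insert_after(69)): list=[65, 92, 69, 4, 5, 3] cursor@92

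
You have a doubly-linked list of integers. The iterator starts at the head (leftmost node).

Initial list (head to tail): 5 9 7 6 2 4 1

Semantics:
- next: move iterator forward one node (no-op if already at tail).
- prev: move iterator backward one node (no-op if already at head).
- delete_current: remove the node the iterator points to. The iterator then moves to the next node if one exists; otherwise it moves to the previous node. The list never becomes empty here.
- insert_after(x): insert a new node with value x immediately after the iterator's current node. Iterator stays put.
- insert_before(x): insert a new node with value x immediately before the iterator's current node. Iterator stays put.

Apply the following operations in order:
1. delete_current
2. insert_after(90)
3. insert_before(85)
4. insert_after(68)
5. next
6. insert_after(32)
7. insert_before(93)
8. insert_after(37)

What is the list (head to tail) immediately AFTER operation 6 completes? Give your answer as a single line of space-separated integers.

Answer: 85 9 68 32 90 7 6 2 4 1

Derivation:
After 1 (delete_current): list=[9, 7, 6, 2, 4, 1] cursor@9
After 2 (insert_after(90)): list=[9, 90, 7, 6, 2, 4, 1] cursor@9
After 3 (insert_before(85)): list=[85, 9, 90, 7, 6, 2, 4, 1] cursor@9
After 4 (insert_after(68)): list=[85, 9, 68, 90, 7, 6, 2, 4, 1] cursor@9
After 5 (next): list=[85, 9, 68, 90, 7, 6, 2, 4, 1] cursor@68
After 6 (insert_after(32)): list=[85, 9, 68, 32, 90, 7, 6, 2, 4, 1] cursor@68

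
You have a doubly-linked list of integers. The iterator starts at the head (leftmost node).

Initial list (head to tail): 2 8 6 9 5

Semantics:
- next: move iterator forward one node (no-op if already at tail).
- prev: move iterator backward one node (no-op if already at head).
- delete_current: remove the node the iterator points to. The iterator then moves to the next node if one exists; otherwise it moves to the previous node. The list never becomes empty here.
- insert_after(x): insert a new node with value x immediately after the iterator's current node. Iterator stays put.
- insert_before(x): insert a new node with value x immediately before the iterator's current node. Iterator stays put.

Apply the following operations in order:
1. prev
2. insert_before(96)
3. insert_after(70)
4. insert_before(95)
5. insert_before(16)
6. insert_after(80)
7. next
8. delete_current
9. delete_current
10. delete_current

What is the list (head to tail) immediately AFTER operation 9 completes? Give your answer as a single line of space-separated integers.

After 1 (prev): list=[2, 8, 6, 9, 5] cursor@2
After 2 (insert_before(96)): list=[96, 2, 8, 6, 9, 5] cursor@2
After 3 (insert_after(70)): list=[96, 2, 70, 8, 6, 9, 5] cursor@2
After 4 (insert_before(95)): list=[96, 95, 2, 70, 8, 6, 9, 5] cursor@2
After 5 (insert_before(16)): list=[96, 95, 16, 2, 70, 8, 6, 9, 5] cursor@2
After 6 (insert_after(80)): list=[96, 95, 16, 2, 80, 70, 8, 6, 9, 5] cursor@2
After 7 (next): list=[96, 95, 16, 2, 80, 70, 8, 6, 9, 5] cursor@80
After 8 (delete_current): list=[96, 95, 16, 2, 70, 8, 6, 9, 5] cursor@70
After 9 (delete_current): list=[96, 95, 16, 2, 8, 6, 9, 5] cursor@8

Answer: 96 95 16 2 8 6 9 5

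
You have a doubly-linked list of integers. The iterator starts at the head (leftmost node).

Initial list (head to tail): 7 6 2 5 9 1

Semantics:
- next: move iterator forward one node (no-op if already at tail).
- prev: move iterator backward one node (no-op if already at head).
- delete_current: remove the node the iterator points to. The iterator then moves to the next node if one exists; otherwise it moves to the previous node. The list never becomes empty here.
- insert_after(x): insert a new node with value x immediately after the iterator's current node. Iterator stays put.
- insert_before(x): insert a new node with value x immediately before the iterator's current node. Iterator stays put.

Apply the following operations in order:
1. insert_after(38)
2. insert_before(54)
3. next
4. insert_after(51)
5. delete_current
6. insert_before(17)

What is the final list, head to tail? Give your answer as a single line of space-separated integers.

Answer: 54 7 17 51 6 2 5 9 1

Derivation:
After 1 (insert_after(38)): list=[7, 38, 6, 2, 5, 9, 1] cursor@7
After 2 (insert_before(54)): list=[54, 7, 38, 6, 2, 5, 9, 1] cursor@7
After 3 (next): list=[54, 7, 38, 6, 2, 5, 9, 1] cursor@38
After 4 (insert_after(51)): list=[54, 7, 38, 51, 6, 2, 5, 9, 1] cursor@38
After 5 (delete_current): list=[54, 7, 51, 6, 2, 5, 9, 1] cursor@51
After 6 (insert_before(17)): list=[54, 7, 17, 51, 6, 2, 5, 9, 1] cursor@51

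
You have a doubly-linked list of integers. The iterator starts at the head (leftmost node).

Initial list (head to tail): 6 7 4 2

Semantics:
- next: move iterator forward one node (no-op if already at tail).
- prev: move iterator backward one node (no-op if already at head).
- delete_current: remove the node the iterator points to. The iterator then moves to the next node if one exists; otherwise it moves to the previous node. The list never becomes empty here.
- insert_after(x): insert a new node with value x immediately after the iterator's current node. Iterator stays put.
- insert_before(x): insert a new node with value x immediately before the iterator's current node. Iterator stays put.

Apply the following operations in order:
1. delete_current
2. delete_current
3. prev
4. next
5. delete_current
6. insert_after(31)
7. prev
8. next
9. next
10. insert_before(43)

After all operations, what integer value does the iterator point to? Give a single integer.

Answer: 31

Derivation:
After 1 (delete_current): list=[7, 4, 2] cursor@7
After 2 (delete_current): list=[4, 2] cursor@4
After 3 (prev): list=[4, 2] cursor@4
After 4 (next): list=[4, 2] cursor@2
After 5 (delete_current): list=[4] cursor@4
After 6 (insert_after(31)): list=[4, 31] cursor@4
After 7 (prev): list=[4, 31] cursor@4
After 8 (next): list=[4, 31] cursor@31
After 9 (next): list=[4, 31] cursor@31
After 10 (insert_before(43)): list=[4, 43, 31] cursor@31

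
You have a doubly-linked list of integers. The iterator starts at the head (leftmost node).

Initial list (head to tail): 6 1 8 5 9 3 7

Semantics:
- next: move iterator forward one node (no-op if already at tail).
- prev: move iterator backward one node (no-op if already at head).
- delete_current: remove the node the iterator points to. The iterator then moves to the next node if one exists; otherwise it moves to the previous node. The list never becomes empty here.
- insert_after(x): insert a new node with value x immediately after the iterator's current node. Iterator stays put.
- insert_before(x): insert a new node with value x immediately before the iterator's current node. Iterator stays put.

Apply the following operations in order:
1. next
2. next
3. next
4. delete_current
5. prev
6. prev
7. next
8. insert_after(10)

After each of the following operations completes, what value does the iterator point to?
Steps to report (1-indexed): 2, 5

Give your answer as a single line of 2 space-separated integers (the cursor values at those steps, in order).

After 1 (next): list=[6, 1, 8, 5, 9, 3, 7] cursor@1
After 2 (next): list=[6, 1, 8, 5, 9, 3, 7] cursor@8
After 3 (next): list=[6, 1, 8, 5, 9, 3, 7] cursor@5
After 4 (delete_current): list=[6, 1, 8, 9, 3, 7] cursor@9
After 5 (prev): list=[6, 1, 8, 9, 3, 7] cursor@8
After 6 (prev): list=[6, 1, 8, 9, 3, 7] cursor@1
After 7 (next): list=[6, 1, 8, 9, 3, 7] cursor@8
After 8 (insert_after(10)): list=[6, 1, 8, 10, 9, 3, 7] cursor@8

Answer: 8 8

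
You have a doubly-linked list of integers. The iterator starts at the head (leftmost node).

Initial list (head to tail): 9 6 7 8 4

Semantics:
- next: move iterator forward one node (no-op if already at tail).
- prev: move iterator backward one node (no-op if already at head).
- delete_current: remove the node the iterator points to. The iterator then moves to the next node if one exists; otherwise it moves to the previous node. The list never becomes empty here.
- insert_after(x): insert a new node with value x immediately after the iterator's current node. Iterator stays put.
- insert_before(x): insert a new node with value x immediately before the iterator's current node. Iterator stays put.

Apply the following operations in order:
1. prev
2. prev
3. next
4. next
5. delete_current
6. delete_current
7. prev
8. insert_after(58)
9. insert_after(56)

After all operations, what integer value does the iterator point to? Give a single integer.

After 1 (prev): list=[9, 6, 7, 8, 4] cursor@9
After 2 (prev): list=[9, 6, 7, 8, 4] cursor@9
After 3 (next): list=[9, 6, 7, 8, 4] cursor@6
After 4 (next): list=[9, 6, 7, 8, 4] cursor@7
After 5 (delete_current): list=[9, 6, 8, 4] cursor@8
After 6 (delete_current): list=[9, 6, 4] cursor@4
After 7 (prev): list=[9, 6, 4] cursor@6
After 8 (insert_after(58)): list=[9, 6, 58, 4] cursor@6
After 9 (insert_after(56)): list=[9, 6, 56, 58, 4] cursor@6

Answer: 6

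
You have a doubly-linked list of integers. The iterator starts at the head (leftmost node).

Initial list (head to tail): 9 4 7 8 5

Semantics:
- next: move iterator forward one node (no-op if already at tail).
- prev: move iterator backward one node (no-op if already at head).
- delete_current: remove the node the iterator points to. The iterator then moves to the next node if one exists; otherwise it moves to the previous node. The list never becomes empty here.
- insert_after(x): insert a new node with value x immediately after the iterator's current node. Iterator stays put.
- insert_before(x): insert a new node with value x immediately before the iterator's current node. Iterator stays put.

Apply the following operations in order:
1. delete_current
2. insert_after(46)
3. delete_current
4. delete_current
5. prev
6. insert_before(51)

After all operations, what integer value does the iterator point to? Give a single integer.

Answer: 7

Derivation:
After 1 (delete_current): list=[4, 7, 8, 5] cursor@4
After 2 (insert_after(46)): list=[4, 46, 7, 8, 5] cursor@4
After 3 (delete_current): list=[46, 7, 8, 5] cursor@46
After 4 (delete_current): list=[7, 8, 5] cursor@7
After 5 (prev): list=[7, 8, 5] cursor@7
After 6 (insert_before(51)): list=[51, 7, 8, 5] cursor@7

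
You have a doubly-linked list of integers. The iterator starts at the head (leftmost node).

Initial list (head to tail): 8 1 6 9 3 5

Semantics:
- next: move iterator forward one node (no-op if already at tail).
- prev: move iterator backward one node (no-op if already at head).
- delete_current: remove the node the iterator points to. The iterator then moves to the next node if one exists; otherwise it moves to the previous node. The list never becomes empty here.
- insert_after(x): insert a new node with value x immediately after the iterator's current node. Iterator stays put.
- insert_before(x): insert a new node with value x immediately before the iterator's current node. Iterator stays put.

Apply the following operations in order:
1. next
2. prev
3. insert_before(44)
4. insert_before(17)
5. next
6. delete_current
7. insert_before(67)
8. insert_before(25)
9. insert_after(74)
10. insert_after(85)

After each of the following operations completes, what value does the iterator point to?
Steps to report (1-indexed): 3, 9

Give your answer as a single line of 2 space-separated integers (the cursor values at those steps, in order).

Answer: 8 6

Derivation:
After 1 (next): list=[8, 1, 6, 9, 3, 5] cursor@1
After 2 (prev): list=[8, 1, 6, 9, 3, 5] cursor@8
After 3 (insert_before(44)): list=[44, 8, 1, 6, 9, 3, 5] cursor@8
After 4 (insert_before(17)): list=[44, 17, 8, 1, 6, 9, 3, 5] cursor@8
After 5 (next): list=[44, 17, 8, 1, 6, 9, 3, 5] cursor@1
After 6 (delete_current): list=[44, 17, 8, 6, 9, 3, 5] cursor@6
After 7 (insert_before(67)): list=[44, 17, 8, 67, 6, 9, 3, 5] cursor@6
After 8 (insert_before(25)): list=[44, 17, 8, 67, 25, 6, 9, 3, 5] cursor@6
After 9 (insert_after(74)): list=[44, 17, 8, 67, 25, 6, 74, 9, 3, 5] cursor@6
After 10 (insert_after(85)): list=[44, 17, 8, 67, 25, 6, 85, 74, 9, 3, 5] cursor@6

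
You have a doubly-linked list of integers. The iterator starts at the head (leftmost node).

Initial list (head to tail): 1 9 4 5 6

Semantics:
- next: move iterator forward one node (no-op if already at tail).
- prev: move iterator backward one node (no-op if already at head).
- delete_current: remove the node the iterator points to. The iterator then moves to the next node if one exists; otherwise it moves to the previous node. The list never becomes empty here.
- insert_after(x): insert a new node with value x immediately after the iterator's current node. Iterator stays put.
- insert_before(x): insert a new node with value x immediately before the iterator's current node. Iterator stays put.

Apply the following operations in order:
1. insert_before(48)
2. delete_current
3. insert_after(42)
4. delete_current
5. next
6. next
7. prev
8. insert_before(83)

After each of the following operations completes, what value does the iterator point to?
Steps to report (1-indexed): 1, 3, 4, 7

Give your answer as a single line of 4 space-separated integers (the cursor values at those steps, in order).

Answer: 1 9 42 4

Derivation:
After 1 (insert_before(48)): list=[48, 1, 9, 4, 5, 6] cursor@1
After 2 (delete_current): list=[48, 9, 4, 5, 6] cursor@9
After 3 (insert_after(42)): list=[48, 9, 42, 4, 5, 6] cursor@9
After 4 (delete_current): list=[48, 42, 4, 5, 6] cursor@42
After 5 (next): list=[48, 42, 4, 5, 6] cursor@4
After 6 (next): list=[48, 42, 4, 5, 6] cursor@5
After 7 (prev): list=[48, 42, 4, 5, 6] cursor@4
After 8 (insert_before(83)): list=[48, 42, 83, 4, 5, 6] cursor@4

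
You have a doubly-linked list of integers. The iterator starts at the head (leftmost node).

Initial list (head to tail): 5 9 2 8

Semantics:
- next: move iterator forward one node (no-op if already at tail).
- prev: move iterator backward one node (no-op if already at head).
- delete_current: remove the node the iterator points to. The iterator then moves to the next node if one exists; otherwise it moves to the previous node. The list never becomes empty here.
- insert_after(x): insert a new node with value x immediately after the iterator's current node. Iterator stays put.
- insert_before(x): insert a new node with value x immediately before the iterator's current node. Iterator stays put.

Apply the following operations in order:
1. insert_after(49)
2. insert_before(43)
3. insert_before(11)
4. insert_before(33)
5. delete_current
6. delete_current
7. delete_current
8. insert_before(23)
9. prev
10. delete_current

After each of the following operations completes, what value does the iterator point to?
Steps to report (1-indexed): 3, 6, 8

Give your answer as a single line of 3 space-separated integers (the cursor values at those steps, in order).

Answer: 5 9 2

Derivation:
After 1 (insert_after(49)): list=[5, 49, 9, 2, 8] cursor@5
After 2 (insert_before(43)): list=[43, 5, 49, 9, 2, 8] cursor@5
After 3 (insert_before(11)): list=[43, 11, 5, 49, 9, 2, 8] cursor@5
After 4 (insert_before(33)): list=[43, 11, 33, 5, 49, 9, 2, 8] cursor@5
After 5 (delete_current): list=[43, 11, 33, 49, 9, 2, 8] cursor@49
After 6 (delete_current): list=[43, 11, 33, 9, 2, 8] cursor@9
After 7 (delete_current): list=[43, 11, 33, 2, 8] cursor@2
After 8 (insert_before(23)): list=[43, 11, 33, 23, 2, 8] cursor@2
After 9 (prev): list=[43, 11, 33, 23, 2, 8] cursor@23
After 10 (delete_current): list=[43, 11, 33, 2, 8] cursor@2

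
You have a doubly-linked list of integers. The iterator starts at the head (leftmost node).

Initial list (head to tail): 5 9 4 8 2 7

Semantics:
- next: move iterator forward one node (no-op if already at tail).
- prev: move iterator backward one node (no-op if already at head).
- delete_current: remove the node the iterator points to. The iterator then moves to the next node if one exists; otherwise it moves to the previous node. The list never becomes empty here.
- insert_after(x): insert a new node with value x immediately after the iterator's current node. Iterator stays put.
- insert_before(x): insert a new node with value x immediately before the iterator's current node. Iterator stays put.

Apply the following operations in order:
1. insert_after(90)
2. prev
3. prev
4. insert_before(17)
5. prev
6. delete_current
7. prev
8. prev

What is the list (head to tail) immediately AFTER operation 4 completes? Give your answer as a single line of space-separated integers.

After 1 (insert_after(90)): list=[5, 90, 9, 4, 8, 2, 7] cursor@5
After 2 (prev): list=[5, 90, 9, 4, 8, 2, 7] cursor@5
After 3 (prev): list=[5, 90, 9, 4, 8, 2, 7] cursor@5
After 4 (insert_before(17)): list=[17, 5, 90, 9, 4, 8, 2, 7] cursor@5

Answer: 17 5 90 9 4 8 2 7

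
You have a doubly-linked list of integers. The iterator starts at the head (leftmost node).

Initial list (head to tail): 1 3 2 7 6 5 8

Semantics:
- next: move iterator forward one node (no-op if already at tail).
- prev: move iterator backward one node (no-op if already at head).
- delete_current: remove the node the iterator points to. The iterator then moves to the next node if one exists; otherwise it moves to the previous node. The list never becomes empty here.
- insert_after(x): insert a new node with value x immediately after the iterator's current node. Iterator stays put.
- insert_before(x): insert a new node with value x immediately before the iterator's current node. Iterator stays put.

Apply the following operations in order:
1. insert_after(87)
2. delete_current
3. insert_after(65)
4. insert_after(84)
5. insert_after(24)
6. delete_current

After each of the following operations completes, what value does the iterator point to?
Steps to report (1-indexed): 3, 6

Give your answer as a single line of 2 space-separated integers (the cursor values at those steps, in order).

After 1 (insert_after(87)): list=[1, 87, 3, 2, 7, 6, 5, 8] cursor@1
After 2 (delete_current): list=[87, 3, 2, 7, 6, 5, 8] cursor@87
After 3 (insert_after(65)): list=[87, 65, 3, 2, 7, 6, 5, 8] cursor@87
After 4 (insert_after(84)): list=[87, 84, 65, 3, 2, 7, 6, 5, 8] cursor@87
After 5 (insert_after(24)): list=[87, 24, 84, 65, 3, 2, 7, 6, 5, 8] cursor@87
After 6 (delete_current): list=[24, 84, 65, 3, 2, 7, 6, 5, 8] cursor@24

Answer: 87 24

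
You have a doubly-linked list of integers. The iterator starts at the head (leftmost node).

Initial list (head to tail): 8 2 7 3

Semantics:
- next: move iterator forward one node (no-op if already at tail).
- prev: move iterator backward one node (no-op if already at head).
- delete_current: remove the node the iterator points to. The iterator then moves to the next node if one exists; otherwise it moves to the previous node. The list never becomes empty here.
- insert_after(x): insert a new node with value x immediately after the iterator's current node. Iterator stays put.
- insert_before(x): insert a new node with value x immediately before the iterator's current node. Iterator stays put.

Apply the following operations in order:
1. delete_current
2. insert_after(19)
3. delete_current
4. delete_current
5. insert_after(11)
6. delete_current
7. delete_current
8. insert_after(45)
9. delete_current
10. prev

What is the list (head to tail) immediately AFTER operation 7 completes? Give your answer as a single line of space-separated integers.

Answer: 3

Derivation:
After 1 (delete_current): list=[2, 7, 3] cursor@2
After 2 (insert_after(19)): list=[2, 19, 7, 3] cursor@2
After 3 (delete_current): list=[19, 7, 3] cursor@19
After 4 (delete_current): list=[7, 3] cursor@7
After 5 (insert_after(11)): list=[7, 11, 3] cursor@7
After 6 (delete_current): list=[11, 3] cursor@11
After 7 (delete_current): list=[3] cursor@3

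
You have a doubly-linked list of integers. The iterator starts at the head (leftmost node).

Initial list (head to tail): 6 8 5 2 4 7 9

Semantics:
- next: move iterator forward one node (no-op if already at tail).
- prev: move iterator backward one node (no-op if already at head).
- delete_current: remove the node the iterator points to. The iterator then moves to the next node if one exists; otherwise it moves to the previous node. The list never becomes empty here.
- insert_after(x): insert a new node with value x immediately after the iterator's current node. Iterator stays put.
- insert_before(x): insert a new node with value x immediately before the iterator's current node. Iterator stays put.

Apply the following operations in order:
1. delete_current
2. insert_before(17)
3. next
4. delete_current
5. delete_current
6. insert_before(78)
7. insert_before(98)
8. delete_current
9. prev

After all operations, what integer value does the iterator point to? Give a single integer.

After 1 (delete_current): list=[8, 5, 2, 4, 7, 9] cursor@8
After 2 (insert_before(17)): list=[17, 8, 5, 2, 4, 7, 9] cursor@8
After 3 (next): list=[17, 8, 5, 2, 4, 7, 9] cursor@5
After 4 (delete_current): list=[17, 8, 2, 4, 7, 9] cursor@2
After 5 (delete_current): list=[17, 8, 4, 7, 9] cursor@4
After 6 (insert_before(78)): list=[17, 8, 78, 4, 7, 9] cursor@4
After 7 (insert_before(98)): list=[17, 8, 78, 98, 4, 7, 9] cursor@4
After 8 (delete_current): list=[17, 8, 78, 98, 7, 9] cursor@7
After 9 (prev): list=[17, 8, 78, 98, 7, 9] cursor@98

Answer: 98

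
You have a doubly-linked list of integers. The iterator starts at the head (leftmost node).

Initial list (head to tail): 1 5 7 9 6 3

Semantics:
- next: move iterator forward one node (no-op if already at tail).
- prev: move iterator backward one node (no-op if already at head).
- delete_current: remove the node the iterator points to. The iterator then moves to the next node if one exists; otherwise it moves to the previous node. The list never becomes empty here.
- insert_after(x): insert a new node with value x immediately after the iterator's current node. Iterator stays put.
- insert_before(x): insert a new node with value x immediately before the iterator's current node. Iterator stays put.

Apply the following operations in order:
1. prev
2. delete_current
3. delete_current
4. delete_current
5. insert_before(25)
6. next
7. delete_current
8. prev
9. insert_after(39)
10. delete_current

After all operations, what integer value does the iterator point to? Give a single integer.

After 1 (prev): list=[1, 5, 7, 9, 6, 3] cursor@1
After 2 (delete_current): list=[5, 7, 9, 6, 3] cursor@5
After 3 (delete_current): list=[7, 9, 6, 3] cursor@7
After 4 (delete_current): list=[9, 6, 3] cursor@9
After 5 (insert_before(25)): list=[25, 9, 6, 3] cursor@9
After 6 (next): list=[25, 9, 6, 3] cursor@6
After 7 (delete_current): list=[25, 9, 3] cursor@3
After 8 (prev): list=[25, 9, 3] cursor@9
After 9 (insert_after(39)): list=[25, 9, 39, 3] cursor@9
After 10 (delete_current): list=[25, 39, 3] cursor@39

Answer: 39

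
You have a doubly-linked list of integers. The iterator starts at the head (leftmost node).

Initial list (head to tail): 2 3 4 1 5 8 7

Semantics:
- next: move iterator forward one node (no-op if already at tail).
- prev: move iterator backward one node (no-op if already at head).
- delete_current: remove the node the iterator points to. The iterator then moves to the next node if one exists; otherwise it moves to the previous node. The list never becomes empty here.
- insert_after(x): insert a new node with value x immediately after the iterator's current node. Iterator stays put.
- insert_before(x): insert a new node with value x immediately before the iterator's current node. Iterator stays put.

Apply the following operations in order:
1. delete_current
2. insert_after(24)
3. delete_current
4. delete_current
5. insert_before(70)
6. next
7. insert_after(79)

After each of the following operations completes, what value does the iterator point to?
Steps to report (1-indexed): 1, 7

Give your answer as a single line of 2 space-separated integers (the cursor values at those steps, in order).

Answer: 3 1

Derivation:
After 1 (delete_current): list=[3, 4, 1, 5, 8, 7] cursor@3
After 2 (insert_after(24)): list=[3, 24, 4, 1, 5, 8, 7] cursor@3
After 3 (delete_current): list=[24, 4, 1, 5, 8, 7] cursor@24
After 4 (delete_current): list=[4, 1, 5, 8, 7] cursor@4
After 5 (insert_before(70)): list=[70, 4, 1, 5, 8, 7] cursor@4
After 6 (next): list=[70, 4, 1, 5, 8, 7] cursor@1
After 7 (insert_after(79)): list=[70, 4, 1, 79, 5, 8, 7] cursor@1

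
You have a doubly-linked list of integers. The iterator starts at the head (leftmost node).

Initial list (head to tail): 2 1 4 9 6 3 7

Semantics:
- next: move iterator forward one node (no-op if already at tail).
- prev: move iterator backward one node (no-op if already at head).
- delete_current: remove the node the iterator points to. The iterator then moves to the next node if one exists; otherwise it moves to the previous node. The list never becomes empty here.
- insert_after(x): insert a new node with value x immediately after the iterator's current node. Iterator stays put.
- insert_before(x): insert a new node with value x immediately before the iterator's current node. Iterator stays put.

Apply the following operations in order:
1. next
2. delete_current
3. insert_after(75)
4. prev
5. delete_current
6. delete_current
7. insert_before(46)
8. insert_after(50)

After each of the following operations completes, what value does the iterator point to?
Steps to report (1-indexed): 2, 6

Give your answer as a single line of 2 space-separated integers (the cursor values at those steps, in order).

Answer: 4 75

Derivation:
After 1 (next): list=[2, 1, 4, 9, 6, 3, 7] cursor@1
After 2 (delete_current): list=[2, 4, 9, 6, 3, 7] cursor@4
After 3 (insert_after(75)): list=[2, 4, 75, 9, 6, 3, 7] cursor@4
After 4 (prev): list=[2, 4, 75, 9, 6, 3, 7] cursor@2
After 5 (delete_current): list=[4, 75, 9, 6, 3, 7] cursor@4
After 6 (delete_current): list=[75, 9, 6, 3, 7] cursor@75
After 7 (insert_before(46)): list=[46, 75, 9, 6, 3, 7] cursor@75
After 8 (insert_after(50)): list=[46, 75, 50, 9, 6, 3, 7] cursor@75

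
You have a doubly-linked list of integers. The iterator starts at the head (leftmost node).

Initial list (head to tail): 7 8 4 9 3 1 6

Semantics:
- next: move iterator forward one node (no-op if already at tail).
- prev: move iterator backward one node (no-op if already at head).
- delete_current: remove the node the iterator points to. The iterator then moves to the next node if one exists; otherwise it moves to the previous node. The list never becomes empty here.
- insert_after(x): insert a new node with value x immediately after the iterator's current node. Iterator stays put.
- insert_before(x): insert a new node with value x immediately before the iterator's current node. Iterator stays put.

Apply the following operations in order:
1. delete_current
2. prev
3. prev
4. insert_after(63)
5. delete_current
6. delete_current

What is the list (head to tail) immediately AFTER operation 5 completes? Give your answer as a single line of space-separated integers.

After 1 (delete_current): list=[8, 4, 9, 3, 1, 6] cursor@8
After 2 (prev): list=[8, 4, 9, 3, 1, 6] cursor@8
After 3 (prev): list=[8, 4, 9, 3, 1, 6] cursor@8
After 4 (insert_after(63)): list=[8, 63, 4, 9, 3, 1, 6] cursor@8
After 5 (delete_current): list=[63, 4, 9, 3, 1, 6] cursor@63

Answer: 63 4 9 3 1 6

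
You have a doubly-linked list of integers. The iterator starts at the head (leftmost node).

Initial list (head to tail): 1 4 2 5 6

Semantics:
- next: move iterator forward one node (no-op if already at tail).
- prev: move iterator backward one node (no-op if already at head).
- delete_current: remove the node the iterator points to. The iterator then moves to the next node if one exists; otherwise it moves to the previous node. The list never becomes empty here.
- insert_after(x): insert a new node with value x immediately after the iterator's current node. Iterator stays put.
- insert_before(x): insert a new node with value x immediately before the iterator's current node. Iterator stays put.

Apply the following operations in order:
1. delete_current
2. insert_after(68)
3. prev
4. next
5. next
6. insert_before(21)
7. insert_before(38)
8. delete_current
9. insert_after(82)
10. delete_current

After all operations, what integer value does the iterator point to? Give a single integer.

Answer: 82

Derivation:
After 1 (delete_current): list=[4, 2, 5, 6] cursor@4
After 2 (insert_after(68)): list=[4, 68, 2, 5, 6] cursor@4
After 3 (prev): list=[4, 68, 2, 5, 6] cursor@4
After 4 (next): list=[4, 68, 2, 5, 6] cursor@68
After 5 (next): list=[4, 68, 2, 5, 6] cursor@2
After 6 (insert_before(21)): list=[4, 68, 21, 2, 5, 6] cursor@2
After 7 (insert_before(38)): list=[4, 68, 21, 38, 2, 5, 6] cursor@2
After 8 (delete_current): list=[4, 68, 21, 38, 5, 6] cursor@5
After 9 (insert_after(82)): list=[4, 68, 21, 38, 5, 82, 6] cursor@5
After 10 (delete_current): list=[4, 68, 21, 38, 82, 6] cursor@82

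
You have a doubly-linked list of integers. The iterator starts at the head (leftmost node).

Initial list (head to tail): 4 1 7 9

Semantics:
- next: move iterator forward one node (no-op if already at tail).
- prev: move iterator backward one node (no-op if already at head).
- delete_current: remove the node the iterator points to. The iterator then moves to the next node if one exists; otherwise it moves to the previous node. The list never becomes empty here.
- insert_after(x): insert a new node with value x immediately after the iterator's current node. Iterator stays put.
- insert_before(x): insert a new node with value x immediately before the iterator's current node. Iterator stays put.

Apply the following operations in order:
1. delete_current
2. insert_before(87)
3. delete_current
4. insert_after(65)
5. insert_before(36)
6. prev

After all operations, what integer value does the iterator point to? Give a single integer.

Answer: 36

Derivation:
After 1 (delete_current): list=[1, 7, 9] cursor@1
After 2 (insert_before(87)): list=[87, 1, 7, 9] cursor@1
After 3 (delete_current): list=[87, 7, 9] cursor@7
After 4 (insert_after(65)): list=[87, 7, 65, 9] cursor@7
After 5 (insert_before(36)): list=[87, 36, 7, 65, 9] cursor@7
After 6 (prev): list=[87, 36, 7, 65, 9] cursor@36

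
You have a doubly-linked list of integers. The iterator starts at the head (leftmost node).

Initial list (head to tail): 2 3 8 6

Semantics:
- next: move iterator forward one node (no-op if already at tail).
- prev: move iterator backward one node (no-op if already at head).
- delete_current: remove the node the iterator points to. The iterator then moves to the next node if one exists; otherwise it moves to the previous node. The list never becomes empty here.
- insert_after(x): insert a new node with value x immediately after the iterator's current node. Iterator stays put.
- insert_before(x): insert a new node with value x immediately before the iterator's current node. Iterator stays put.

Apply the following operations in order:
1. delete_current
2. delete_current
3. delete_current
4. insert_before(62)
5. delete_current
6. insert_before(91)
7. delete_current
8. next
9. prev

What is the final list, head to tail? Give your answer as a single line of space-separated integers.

After 1 (delete_current): list=[3, 8, 6] cursor@3
After 2 (delete_current): list=[8, 6] cursor@8
After 3 (delete_current): list=[6] cursor@6
After 4 (insert_before(62)): list=[62, 6] cursor@6
After 5 (delete_current): list=[62] cursor@62
After 6 (insert_before(91)): list=[91, 62] cursor@62
After 7 (delete_current): list=[91] cursor@91
After 8 (next): list=[91] cursor@91
After 9 (prev): list=[91] cursor@91

Answer: 91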